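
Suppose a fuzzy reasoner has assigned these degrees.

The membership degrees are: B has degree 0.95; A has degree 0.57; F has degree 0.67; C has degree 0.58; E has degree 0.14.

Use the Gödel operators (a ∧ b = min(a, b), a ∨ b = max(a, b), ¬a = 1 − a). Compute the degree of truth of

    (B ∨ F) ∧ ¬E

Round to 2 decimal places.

0.86

B ∨ F = max(a, b) on (0.95, 0.67) = 0.95
¬E = 1 − 0.14 = 0.86
(B ∨ F) ∧ ¬E = min(a, b) on (0.95, 0.86) = 0.86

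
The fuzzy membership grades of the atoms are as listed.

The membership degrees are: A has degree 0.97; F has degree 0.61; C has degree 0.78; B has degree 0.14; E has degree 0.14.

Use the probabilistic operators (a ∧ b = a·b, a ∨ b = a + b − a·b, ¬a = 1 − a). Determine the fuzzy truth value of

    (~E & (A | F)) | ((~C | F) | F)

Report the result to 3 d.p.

~E = 1 − 0.1400 = 0.8600
A | F = a + b − a·b on (0.9700, 0.6100) = 0.9883
~E & (A | F) = a·b on (0.8600, 0.9883) = 0.8499
~C = 1 − 0.7800 = 0.2200
~C | F = a + b − a·b on (0.2200, 0.6100) = 0.6958
(~C | F) | F = a + b − a·b on (0.6958, 0.6100) = 0.8814
(~E & (A | F)) | ((~C | F) | F) = a + b − a·b on (0.8499, 0.8814) = 0.9822

0.982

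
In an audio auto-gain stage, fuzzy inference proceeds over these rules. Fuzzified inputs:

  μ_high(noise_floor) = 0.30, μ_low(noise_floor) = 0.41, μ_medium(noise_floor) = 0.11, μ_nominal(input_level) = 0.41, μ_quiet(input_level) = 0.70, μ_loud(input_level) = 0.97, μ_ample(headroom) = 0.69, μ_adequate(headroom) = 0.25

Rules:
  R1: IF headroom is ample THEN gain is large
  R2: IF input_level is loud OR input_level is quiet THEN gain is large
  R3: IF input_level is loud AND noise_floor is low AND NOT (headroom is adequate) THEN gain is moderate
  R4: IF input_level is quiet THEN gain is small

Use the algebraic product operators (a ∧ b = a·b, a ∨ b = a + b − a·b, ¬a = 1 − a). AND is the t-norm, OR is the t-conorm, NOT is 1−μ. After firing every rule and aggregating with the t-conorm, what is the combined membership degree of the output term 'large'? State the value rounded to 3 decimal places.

0.997

R1: ample=0.69 → w = 0.6900
R2: loud=0.97, quiet=0.70; OR[a + b − a·b] → w = 0.9910
R3: loud=0.97, low=0.41, ¬adequate=1−0.25=0.75; AND[a·b] → w = 0.2983
R4: quiet=0.70 → w = 0.7000
Rules with consequent 'large': {R1, R2} → strengths 0.6900, 0.9910
Aggregate via t-conorm [a + b − a·b]: 0.9972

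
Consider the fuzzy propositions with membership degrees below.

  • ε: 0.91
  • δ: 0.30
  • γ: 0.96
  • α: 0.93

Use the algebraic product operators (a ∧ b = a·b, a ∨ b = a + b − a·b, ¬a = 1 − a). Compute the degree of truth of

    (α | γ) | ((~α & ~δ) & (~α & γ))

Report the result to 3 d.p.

0.997

α | γ = a + b − a·b on (0.9300, 0.9600) = 0.9972
~α = 1 − 0.9300 = 0.0700
~δ = 1 − 0.3000 = 0.7000
~α & ~δ = a·b on (0.0700, 0.7000) = 0.0490
~α = 1 − 0.9300 = 0.0700
~α & γ = a·b on (0.0700, 0.9600) = 0.0672
(~α & ~δ) & (~α & γ) = a·b on (0.0490, 0.0672) = 0.0033
(α | γ) | ((~α & ~δ) & (~α & γ)) = a + b − a·b on (0.9972, 0.0033) = 0.9972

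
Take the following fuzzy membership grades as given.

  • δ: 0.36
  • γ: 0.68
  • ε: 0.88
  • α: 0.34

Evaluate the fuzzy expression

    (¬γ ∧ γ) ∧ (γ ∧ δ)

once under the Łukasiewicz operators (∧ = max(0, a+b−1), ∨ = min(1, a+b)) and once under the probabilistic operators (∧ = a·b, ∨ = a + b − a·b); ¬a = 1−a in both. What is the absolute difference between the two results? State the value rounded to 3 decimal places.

0.053

Under Łukasiewicz:
  ¬γ = 1 − 0.68 = 0.32
  ¬γ ∧ γ = max(0, a+b−1) on (0.32, 0.68) = 0.00
  γ ∧ δ = max(0, a+b−1) on (0.68, 0.36) = 0.04
  (¬γ ∧ γ) ∧ (γ ∧ δ) = max(0, a+b−1) on (0.00, 0.04) = 0.00
  → value = 0.0000
Under probabilistic:
  ¬γ = 1 − 0.6800 = 0.3200
  ¬γ ∧ γ = a·b on (0.3200, 0.6800) = 0.2176
  γ ∧ δ = a·b on (0.6800, 0.3600) = 0.2448
  (¬γ ∧ γ) ∧ (γ ∧ δ) = a·b on (0.2176, 0.2448) = 0.0533
  → value = 0.0533
|0.0000 − 0.0533| = 0.053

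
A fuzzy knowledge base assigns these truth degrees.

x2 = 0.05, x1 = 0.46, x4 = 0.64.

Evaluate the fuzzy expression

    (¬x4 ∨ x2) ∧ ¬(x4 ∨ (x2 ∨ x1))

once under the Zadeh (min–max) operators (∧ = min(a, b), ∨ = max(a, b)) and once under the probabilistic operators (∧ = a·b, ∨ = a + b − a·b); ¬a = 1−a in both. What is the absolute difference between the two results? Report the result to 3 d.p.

Under Zadeh (min–max):
  ¬x4 = 1 − 0.64 = 0.36
  ¬x4 ∨ x2 = max(a, b) on (0.36, 0.05) = 0.36
  x2 ∨ x1 = max(a, b) on (0.05, 0.46) = 0.46
  x4 ∨ (x2 ∨ x1) = max(a, b) on (0.64, 0.46) = 0.64
  ¬(x4 ∨ (x2 ∨ x1)) = 1 − 0.64 = 0.36
  (¬x4 ∨ x2) ∧ ¬(x4 ∨ (x2 ∨ x1)) = min(a, b) on (0.36, 0.36) = 0.36
  → value = 0.3600
Under probabilistic:
  ¬x4 = 1 − 0.6400 = 0.3600
  ¬x4 ∨ x2 = a + b − a·b on (0.3600, 0.0500) = 0.3920
  x2 ∨ x1 = a + b − a·b on (0.0500, 0.4600) = 0.4870
  x4 ∨ (x2 ∨ x1) = a + b − a·b on (0.6400, 0.4870) = 0.8153
  ¬(x4 ∨ (x2 ∨ x1)) = 1 − 0.8153 = 0.1847
  (¬x4 ∨ x2) ∧ ¬(x4 ∨ (x2 ∨ x1)) = a·b on (0.3920, 0.1847) = 0.0724
  → value = 0.0724
|0.3600 − 0.0724| = 0.288

0.288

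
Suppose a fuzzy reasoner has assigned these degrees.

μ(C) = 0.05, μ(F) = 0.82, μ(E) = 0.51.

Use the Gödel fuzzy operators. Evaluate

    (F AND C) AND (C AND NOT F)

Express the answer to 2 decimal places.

F AND C = min(a, b) on (0.82, 0.05) = 0.05
NOT F = 1 − 0.82 = 0.18
C AND NOT F = min(a, b) on (0.05, 0.18) = 0.05
(F AND C) AND (C AND NOT F) = min(a, b) on (0.05, 0.05) = 0.05

0.05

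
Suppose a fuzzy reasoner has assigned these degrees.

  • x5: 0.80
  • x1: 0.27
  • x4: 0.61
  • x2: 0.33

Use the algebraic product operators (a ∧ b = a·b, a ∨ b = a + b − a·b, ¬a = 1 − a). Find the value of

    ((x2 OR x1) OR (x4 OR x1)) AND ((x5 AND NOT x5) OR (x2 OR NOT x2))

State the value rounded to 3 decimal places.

x2 OR x1 = a + b − a·b on (0.3300, 0.2700) = 0.5109
x4 OR x1 = a + b − a·b on (0.6100, 0.2700) = 0.7153
(x2 OR x1) OR (x4 OR x1) = a + b − a·b on (0.5109, 0.7153) = 0.8608
NOT x5 = 1 − 0.8000 = 0.2000
x5 AND NOT x5 = a·b on (0.8000, 0.2000) = 0.1600
NOT x2 = 1 − 0.3300 = 0.6700
x2 OR NOT x2 = a + b − a·b on (0.3300, 0.6700) = 0.7789
(x5 AND NOT x5) OR (x2 OR NOT x2) = a + b − a·b on (0.1600, 0.7789) = 0.8143
((x2 OR x1) OR (x4 OR x1)) AND ((x5 AND NOT x5) OR (x2 OR NOT x2)) = a·b on (0.8608, 0.8143) = 0.7009

0.701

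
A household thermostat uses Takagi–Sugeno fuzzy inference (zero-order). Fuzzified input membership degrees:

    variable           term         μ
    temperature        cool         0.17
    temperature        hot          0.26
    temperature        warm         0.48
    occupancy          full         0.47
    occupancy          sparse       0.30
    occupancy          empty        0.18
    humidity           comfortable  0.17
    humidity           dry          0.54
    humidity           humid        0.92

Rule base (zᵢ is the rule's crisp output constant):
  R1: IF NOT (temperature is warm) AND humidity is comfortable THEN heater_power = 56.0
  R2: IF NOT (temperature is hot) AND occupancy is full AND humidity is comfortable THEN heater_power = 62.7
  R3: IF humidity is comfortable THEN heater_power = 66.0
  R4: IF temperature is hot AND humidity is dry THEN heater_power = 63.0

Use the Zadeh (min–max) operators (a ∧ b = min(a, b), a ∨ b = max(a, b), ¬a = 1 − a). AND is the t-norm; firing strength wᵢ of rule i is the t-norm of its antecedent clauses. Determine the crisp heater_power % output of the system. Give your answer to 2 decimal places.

62.05

R1 (z=56.0): ¬warm=1−0.48=0.52, comfortable=0.17; AND[min(a, b)] → w = 0.17
R2 (z=62.7): ¬hot=1−0.26=0.74, full=0.47, comfortable=0.17; AND[min(a, b)] → w = 0.17
R3 (z=66.0): comfortable=0.17 → w = 0.17
R4 (z=63.0): hot=0.26, dry=0.54; AND[min(a, b)] → w = 0.26
Weighted average = (0.17·56.0 + 0.17·62.7 + 0.17·66.0 + 0.26·63.0) / (0.17 + 0.17 + 0.17 + 0.26)
  = 47.7790 / 0.7700 = 62.05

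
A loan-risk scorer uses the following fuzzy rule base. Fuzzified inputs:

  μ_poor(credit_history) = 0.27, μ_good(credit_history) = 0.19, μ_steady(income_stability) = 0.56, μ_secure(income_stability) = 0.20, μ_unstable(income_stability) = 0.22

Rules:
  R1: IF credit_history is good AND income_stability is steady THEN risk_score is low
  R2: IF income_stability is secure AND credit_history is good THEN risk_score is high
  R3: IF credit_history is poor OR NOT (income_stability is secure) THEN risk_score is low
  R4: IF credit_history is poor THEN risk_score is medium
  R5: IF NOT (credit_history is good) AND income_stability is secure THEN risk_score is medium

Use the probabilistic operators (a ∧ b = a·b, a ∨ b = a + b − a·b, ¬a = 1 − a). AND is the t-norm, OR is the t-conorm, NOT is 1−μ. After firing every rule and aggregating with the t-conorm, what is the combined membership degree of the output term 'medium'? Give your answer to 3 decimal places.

R1: good=0.19, steady=0.56; AND[a·b] → w = 0.1064
R2: secure=0.20, good=0.19; AND[a·b] → w = 0.0380
R3: poor=0.27, ¬secure=1−0.20=0.80; OR[a + b − a·b] → w = 0.8540
R4: poor=0.27 → w = 0.2700
R5: ¬good=1−0.19=0.81, secure=0.20; AND[a·b] → w = 0.1620
Rules with consequent 'medium': {R4, R5} → strengths 0.2700, 0.1620
Aggregate via t-conorm [a + b − a·b]: 0.3883

0.388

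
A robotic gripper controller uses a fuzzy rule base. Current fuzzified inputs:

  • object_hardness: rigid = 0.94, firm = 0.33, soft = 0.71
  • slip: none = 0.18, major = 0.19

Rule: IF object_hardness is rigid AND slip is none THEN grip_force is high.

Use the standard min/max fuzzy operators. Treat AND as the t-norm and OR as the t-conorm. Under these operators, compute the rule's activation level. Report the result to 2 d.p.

firing strength: rigid=0.94, none=0.18; AND[min(a, b)] → w = 0.18

0.18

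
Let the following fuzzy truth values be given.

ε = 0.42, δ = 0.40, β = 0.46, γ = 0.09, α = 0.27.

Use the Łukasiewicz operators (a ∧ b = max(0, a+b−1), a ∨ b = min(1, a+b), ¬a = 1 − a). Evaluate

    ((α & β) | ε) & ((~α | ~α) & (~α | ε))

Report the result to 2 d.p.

0.42

α & β = max(0, a+b−1) on (0.27, 0.46) = 0.00
(α & β) | ε = min(1, a+b) on (0.00, 0.42) = 0.42
~α = 1 − 0.27 = 0.73
~α = 1 − 0.27 = 0.73
~α | ~α = min(1, a+b) on (0.73, 0.73) = 1.00
~α = 1 − 0.27 = 0.73
~α | ε = min(1, a+b) on (0.73, 0.42) = 1.00
(~α | ~α) & (~α | ε) = max(0, a+b−1) on (1.00, 1.00) = 1.00
((α & β) | ε) & ((~α | ~α) & (~α | ε)) = max(0, a+b−1) on (0.42, 1.00) = 0.42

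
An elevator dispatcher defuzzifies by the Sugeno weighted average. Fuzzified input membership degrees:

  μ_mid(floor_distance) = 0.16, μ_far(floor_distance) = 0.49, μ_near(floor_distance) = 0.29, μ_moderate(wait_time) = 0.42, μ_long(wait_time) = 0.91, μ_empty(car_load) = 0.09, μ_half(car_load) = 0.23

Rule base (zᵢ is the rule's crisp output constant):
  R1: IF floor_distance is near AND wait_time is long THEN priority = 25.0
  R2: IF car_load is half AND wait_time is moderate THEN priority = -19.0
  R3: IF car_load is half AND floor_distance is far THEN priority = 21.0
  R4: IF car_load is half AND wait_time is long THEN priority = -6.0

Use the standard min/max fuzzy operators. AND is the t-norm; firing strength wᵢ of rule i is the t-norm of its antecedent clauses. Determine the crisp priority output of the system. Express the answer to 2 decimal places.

6.46

R1 (z=25.0): near=0.29, long=0.91; AND[min(a, b)] → w = 0.29
R2 (z=-19.0): half=0.23, moderate=0.42; AND[min(a, b)] → w = 0.23
R3 (z=21.0): half=0.23, far=0.49; AND[min(a, b)] → w = 0.23
R4 (z=-6.0): half=0.23, long=0.91; AND[min(a, b)] → w = 0.23
Weighted average = (0.29·25.0 + 0.23·-19.0 + 0.23·21.0 + 0.23·-6.0) / (0.29 + 0.23 + 0.23 + 0.23)
  = 6.3300 / 0.9800 = 6.46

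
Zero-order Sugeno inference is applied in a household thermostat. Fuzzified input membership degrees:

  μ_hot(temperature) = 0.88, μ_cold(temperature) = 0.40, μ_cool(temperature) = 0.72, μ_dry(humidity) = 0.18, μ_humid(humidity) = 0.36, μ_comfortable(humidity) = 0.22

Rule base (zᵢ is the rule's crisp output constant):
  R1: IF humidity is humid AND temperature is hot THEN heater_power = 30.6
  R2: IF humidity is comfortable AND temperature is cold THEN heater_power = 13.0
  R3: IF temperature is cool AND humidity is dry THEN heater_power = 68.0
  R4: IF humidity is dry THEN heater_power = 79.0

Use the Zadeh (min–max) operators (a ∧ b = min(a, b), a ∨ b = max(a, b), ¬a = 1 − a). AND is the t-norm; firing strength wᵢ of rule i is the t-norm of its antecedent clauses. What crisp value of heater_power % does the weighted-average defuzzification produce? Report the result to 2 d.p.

R1 (z=30.6): humid=0.36, hot=0.88; AND[min(a, b)] → w = 0.36
R2 (z=13.0): comfortable=0.22, cold=0.40; AND[min(a, b)] → w = 0.22
R3 (z=68.0): cool=0.72, dry=0.18; AND[min(a, b)] → w = 0.18
R4 (z=79.0): dry=0.18 → w = 0.18
Weighted average = (0.36·30.6 + 0.22·13.0 + 0.18·68.0 + 0.18·79.0) / (0.36 + 0.22 + 0.18 + 0.18)
  = 40.3360 / 0.9400 = 42.91

42.91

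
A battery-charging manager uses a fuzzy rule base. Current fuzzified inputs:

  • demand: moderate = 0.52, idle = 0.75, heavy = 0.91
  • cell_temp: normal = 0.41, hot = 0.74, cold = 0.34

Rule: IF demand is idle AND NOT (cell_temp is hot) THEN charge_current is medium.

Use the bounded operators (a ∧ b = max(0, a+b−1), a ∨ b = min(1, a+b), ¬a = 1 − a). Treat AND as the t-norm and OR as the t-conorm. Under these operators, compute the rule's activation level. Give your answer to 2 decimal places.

0.01

firing strength: idle=0.75, ¬hot=1−0.74=0.26; AND[max(0, a+b−1)] → w = 0.01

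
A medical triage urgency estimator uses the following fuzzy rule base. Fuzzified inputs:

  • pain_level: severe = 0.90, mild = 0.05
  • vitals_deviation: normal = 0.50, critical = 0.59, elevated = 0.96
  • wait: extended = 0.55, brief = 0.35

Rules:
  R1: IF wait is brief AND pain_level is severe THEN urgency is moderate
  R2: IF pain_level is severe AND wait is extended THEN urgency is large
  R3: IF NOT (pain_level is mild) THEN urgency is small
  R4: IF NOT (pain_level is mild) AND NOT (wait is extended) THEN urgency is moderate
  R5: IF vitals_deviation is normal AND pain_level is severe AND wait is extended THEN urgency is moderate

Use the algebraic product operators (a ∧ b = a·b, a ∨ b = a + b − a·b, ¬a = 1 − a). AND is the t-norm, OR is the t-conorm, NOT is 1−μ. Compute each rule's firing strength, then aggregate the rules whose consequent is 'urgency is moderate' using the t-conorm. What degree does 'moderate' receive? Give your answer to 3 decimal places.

R1: brief=0.35, severe=0.90; AND[a·b] → w = 0.3150
R2: severe=0.90, extended=0.55; AND[a·b] → w = 0.4950
R3: ¬mild=1−0.05=0.95 → w = 0.9500
R4: ¬mild=1−0.05=0.95, ¬extended=1−0.55=0.45; AND[a·b] → w = 0.4275
R5: normal=0.50, severe=0.90, extended=0.55; AND[a·b] → w = 0.2475
Rules with consequent 'moderate': {R1, R4, R5} → strengths 0.3150, 0.4275, 0.2475
Aggregate via t-conorm [a + b − a·b]: 0.7049

0.705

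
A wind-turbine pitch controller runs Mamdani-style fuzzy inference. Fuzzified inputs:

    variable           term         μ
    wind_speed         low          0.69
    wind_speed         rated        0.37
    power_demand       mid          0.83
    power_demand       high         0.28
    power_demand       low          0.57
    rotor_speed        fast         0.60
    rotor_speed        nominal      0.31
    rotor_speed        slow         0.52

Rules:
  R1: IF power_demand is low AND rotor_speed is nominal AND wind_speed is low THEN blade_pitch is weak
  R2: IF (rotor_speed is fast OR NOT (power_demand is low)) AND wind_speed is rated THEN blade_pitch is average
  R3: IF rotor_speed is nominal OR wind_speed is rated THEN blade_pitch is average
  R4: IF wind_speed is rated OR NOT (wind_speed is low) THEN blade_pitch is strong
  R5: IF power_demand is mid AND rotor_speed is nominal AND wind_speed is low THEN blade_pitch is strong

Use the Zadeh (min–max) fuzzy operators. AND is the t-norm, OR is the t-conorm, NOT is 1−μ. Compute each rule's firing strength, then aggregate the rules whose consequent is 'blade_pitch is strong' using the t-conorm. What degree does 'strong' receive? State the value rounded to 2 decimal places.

0.37

R1: low=0.57, nominal=0.31, low=0.69; AND[min(a, b)] → w = 0.31
R2: (fast=0.60 OR ¬low=1−0.57=0.43) = 0.60; AND[min(a, b)] with rated=0.37 → w = 0.37
R3: nominal=0.31, rated=0.37; OR[max(a, b)] → w = 0.37
R4: rated=0.37, ¬low=1−0.69=0.31; OR[max(a, b)] → w = 0.37
R5: mid=0.83, nominal=0.31, low=0.69; AND[min(a, b)] → w = 0.31
Rules with consequent 'strong': {R4, R5} → strengths 0.37, 0.31
Aggregate via t-conorm [max(a, b)]: 0.37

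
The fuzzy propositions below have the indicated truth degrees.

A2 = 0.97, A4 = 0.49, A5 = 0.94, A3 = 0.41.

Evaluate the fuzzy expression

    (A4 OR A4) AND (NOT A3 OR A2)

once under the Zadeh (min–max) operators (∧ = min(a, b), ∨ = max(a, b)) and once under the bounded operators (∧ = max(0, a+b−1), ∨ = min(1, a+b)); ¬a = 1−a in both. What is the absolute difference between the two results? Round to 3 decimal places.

0.490

Under Zadeh (min–max):
  A4 OR A4 = max(a, b) on (0.49, 0.49) = 0.49
  NOT A3 = 1 − 0.41 = 0.59
  NOT A3 OR A2 = max(a, b) on (0.59, 0.97) = 0.97
  (A4 OR A4) AND (NOT A3 OR A2) = min(a, b) on (0.49, 0.97) = 0.49
  → value = 0.4900
Under bounded:
  A4 OR A4 = min(1, a+b) on (0.49, 0.49) = 0.98
  NOT A3 = 1 − 0.41 = 0.59
  NOT A3 OR A2 = min(1, a+b) on (0.59, 0.97) = 1.00
  (A4 OR A4) AND (NOT A3 OR A2) = max(0, a+b−1) on (0.98, 1.00) = 0.98
  → value = 0.9800
|0.4900 − 0.9800| = 0.490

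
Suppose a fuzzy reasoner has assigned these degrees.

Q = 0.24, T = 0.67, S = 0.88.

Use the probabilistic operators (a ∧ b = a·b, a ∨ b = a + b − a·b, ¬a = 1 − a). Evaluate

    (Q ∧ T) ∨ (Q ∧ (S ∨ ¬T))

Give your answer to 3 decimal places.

0.346

Q ∧ T = a·b on (0.2400, 0.6700) = 0.1608
¬T = 1 − 0.6700 = 0.3300
S ∨ ¬T = a + b − a·b on (0.8800, 0.3300) = 0.9196
Q ∧ (S ∨ ¬T) = a·b on (0.2400, 0.9196) = 0.2207
(Q ∧ T) ∨ (Q ∧ (S ∨ ¬T)) = a + b − a·b on (0.1608, 0.2207) = 0.3460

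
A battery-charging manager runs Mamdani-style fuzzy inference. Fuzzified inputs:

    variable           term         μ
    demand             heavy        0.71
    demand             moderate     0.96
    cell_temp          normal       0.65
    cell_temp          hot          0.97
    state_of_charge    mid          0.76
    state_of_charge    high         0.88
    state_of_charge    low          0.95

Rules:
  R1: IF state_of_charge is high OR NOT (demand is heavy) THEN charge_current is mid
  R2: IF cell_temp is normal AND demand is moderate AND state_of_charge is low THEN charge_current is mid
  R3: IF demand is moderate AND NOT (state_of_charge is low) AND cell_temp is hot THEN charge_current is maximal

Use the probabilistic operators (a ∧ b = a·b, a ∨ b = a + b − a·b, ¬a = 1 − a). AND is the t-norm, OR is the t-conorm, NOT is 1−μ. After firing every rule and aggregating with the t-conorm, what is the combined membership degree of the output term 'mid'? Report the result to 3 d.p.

R1: high=0.88, ¬heavy=1−0.71=0.29; OR[a + b − a·b] → w = 0.9148
R2: normal=0.65, moderate=0.96, low=0.95; AND[a·b] → w = 0.5928
R3: moderate=0.96, ¬low=1−0.95=0.05, hot=0.97; AND[a·b] → w = 0.0466
Rules with consequent 'mid': {R1, R2} → strengths 0.9148, 0.5928
Aggregate via t-conorm [a + b − a·b]: 0.9653

0.965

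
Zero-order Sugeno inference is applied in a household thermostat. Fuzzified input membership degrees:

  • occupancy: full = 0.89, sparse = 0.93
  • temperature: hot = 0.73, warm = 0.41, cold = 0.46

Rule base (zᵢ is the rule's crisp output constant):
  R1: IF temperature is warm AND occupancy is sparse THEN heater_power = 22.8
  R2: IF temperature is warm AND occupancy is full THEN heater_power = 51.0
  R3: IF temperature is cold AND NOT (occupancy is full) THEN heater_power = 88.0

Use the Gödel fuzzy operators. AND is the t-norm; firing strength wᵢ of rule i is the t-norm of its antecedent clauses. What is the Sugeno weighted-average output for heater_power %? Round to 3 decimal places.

42.944

R1 (z=22.8): warm=0.41, sparse=0.93; AND[min(a, b)] → w = 0.41
R2 (z=51.0): warm=0.41, full=0.89; AND[min(a, b)] → w = 0.41
R3 (z=88.0): cold=0.46, ¬full=1−0.89=0.11; AND[min(a, b)] → w = 0.11
Weighted average = (0.41·22.8 + 0.41·51.0 + 0.11·88.0) / (0.41 + 0.41 + 0.11)
  = 39.9380 / 0.9300 = 42.944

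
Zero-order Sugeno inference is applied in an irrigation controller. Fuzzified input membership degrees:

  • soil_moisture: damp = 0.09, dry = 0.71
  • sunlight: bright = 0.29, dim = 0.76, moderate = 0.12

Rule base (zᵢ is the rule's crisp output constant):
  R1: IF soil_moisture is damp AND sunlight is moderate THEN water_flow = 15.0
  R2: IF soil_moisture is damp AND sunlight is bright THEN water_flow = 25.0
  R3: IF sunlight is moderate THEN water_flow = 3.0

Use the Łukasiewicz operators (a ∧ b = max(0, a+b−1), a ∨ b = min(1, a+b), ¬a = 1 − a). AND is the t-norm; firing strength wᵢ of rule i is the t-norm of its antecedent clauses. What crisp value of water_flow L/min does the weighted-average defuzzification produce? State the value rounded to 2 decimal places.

3.00

R1 (z=15.0): damp=0.09, moderate=0.12; AND[max(0, a+b−1)] → w = 0.00
R2 (z=25.0): damp=0.09, bright=0.29; AND[max(0, a+b−1)] → w = 0.00
R3 (z=3.0): moderate=0.12 → w = 0.12
Weighted average = (0.00·15.0 + 0.00·25.0 + 0.12·3.0) / (0.00 + 0.00 + 0.12)
  = 0.3600 / 0.1200 = 3.00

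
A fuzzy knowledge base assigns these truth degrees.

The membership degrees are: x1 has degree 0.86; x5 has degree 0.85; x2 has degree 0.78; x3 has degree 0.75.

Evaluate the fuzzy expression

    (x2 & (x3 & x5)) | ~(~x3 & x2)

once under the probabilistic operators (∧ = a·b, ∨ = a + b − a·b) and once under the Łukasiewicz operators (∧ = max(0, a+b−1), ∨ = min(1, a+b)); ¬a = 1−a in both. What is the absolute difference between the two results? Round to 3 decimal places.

0.098

Under probabilistic:
  x3 & x5 = a·b on (0.7500, 0.8500) = 0.6375
  x2 & (x3 & x5) = a·b on (0.7800, 0.6375) = 0.4972
  ~x3 = 1 − 0.7500 = 0.2500
  ~x3 & x2 = a·b on (0.2500, 0.7800) = 0.1950
  ~(~x3 & x2) = 1 − 0.1950 = 0.8050
  (x2 & (x3 & x5)) | ~(~x3 & x2) = a + b − a·b on (0.4972, 0.8050) = 0.9020
  → value = 0.9020
Under Łukasiewicz:
  x3 & x5 = max(0, a+b−1) on (0.75, 0.85) = 0.60
  x2 & (x3 & x5) = max(0, a+b−1) on (0.78, 0.60) = 0.38
  ~x3 = 1 − 0.75 = 0.25
  ~x3 & x2 = max(0, a+b−1) on (0.25, 0.78) = 0.03
  ~(~x3 & x2) = 1 − 0.03 = 0.97
  (x2 & (x3 & x5)) | ~(~x3 & x2) = min(1, a+b) on (0.38, 0.97) = 1.00
  → value = 1.0000
|0.9020 − 1.0000| = 0.098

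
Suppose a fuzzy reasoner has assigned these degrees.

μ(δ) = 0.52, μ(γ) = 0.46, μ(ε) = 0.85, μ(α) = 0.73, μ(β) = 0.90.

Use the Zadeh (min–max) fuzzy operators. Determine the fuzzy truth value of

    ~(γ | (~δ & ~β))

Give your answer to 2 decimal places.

~δ = 1 − 0.52 = 0.48
~β = 1 − 0.90 = 0.10
~δ & ~β = min(a, b) on (0.48, 0.10) = 0.10
γ | (~δ & ~β) = max(a, b) on (0.46, 0.10) = 0.46
~(γ | (~δ & ~β)) = 1 − 0.46 = 0.54

0.54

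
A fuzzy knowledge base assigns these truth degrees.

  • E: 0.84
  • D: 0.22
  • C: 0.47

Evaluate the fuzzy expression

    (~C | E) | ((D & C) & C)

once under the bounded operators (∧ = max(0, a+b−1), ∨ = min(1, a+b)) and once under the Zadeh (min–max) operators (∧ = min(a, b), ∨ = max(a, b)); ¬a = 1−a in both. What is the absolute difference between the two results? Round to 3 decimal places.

Under bounded:
  ~C = 1 − 0.47 = 0.53
  ~C | E = min(1, a+b) on (0.53, 0.84) = 1.00
  D & C = max(0, a+b−1) on (0.22, 0.47) = 0.00
  (D & C) & C = max(0, a+b−1) on (0.00, 0.47) = 0.00
  (~C | E) | ((D & C) & C) = min(1, a+b) on (1.00, 0.00) = 1.00
  → value = 1.0000
Under Zadeh (min–max):
  ~C = 1 − 0.47 = 0.53
  ~C | E = max(a, b) on (0.53, 0.84) = 0.84
  D & C = min(a, b) on (0.22, 0.47) = 0.22
  (D & C) & C = min(a, b) on (0.22, 0.47) = 0.22
  (~C | E) | ((D & C) & C) = max(a, b) on (0.84, 0.22) = 0.84
  → value = 0.8400
|1.0000 − 0.8400| = 0.160

0.160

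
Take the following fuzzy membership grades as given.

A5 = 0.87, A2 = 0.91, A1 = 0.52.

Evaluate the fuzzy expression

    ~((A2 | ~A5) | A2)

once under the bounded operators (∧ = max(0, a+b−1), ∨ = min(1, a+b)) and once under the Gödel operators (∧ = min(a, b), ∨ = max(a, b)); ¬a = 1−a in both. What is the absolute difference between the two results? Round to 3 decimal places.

0.090

Under bounded:
  ~A5 = 1 − 0.87 = 0.13
  A2 | ~A5 = min(1, a+b) on (0.91, 0.13) = 1.00
  (A2 | ~A5) | A2 = min(1, a+b) on (1.00, 0.91) = 1.00
  ~((A2 | ~A5) | A2) = 1 − 1.00 = 0.00
  → value = 0.0000
Under Gödel:
  ~A5 = 1 − 0.87 = 0.13
  A2 | ~A5 = max(a, b) on (0.91, 0.13) = 0.91
  (A2 | ~A5) | A2 = max(a, b) on (0.91, 0.91) = 0.91
  ~((A2 | ~A5) | A2) = 1 − 0.91 = 0.09
  → value = 0.0900
|0.0000 − 0.0900| = 0.090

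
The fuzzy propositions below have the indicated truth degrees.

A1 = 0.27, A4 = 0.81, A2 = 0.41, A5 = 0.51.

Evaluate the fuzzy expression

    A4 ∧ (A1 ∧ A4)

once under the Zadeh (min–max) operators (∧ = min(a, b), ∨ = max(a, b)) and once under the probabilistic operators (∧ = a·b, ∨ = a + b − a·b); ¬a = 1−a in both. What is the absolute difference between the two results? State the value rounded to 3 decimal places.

0.093

Under Zadeh (min–max):
  A1 ∧ A4 = min(a, b) on (0.27, 0.81) = 0.27
  A4 ∧ (A1 ∧ A4) = min(a, b) on (0.81, 0.27) = 0.27
  → value = 0.2700
Under probabilistic:
  A1 ∧ A4 = a·b on (0.2700, 0.8100) = 0.2187
  A4 ∧ (A1 ∧ A4) = a·b on (0.8100, 0.2187) = 0.1771
  → value = 0.1771
|0.2700 − 0.1771| = 0.093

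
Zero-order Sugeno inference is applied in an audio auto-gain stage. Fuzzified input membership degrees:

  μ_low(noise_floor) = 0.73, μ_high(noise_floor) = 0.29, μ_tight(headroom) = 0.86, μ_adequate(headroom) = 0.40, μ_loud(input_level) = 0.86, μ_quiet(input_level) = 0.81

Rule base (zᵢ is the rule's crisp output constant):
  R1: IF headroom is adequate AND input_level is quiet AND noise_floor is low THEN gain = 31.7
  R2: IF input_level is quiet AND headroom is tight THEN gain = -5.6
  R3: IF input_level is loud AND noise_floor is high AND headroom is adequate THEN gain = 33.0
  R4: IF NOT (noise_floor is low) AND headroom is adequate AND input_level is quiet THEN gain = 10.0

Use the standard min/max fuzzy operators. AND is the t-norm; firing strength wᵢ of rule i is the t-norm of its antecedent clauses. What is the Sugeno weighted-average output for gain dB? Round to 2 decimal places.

11.53

R1 (z=31.7): adequate=0.40, quiet=0.81, low=0.73; AND[min(a, b)] → w = 0.40
R2 (z=-5.6): quiet=0.81, tight=0.86; AND[min(a, b)] → w = 0.81
R3 (z=33.0): loud=0.86, high=0.29, adequate=0.40; AND[min(a, b)] → w = 0.29
R4 (z=10.0): ¬low=1−0.73=0.27, adequate=0.40, quiet=0.81; AND[min(a, b)] → w = 0.27
Weighted average = (0.40·31.7 + 0.81·-5.6 + 0.29·33.0 + 0.27·10.0) / (0.40 + 0.81 + 0.29 + 0.27)
  = 20.4140 / 1.7700 = 11.53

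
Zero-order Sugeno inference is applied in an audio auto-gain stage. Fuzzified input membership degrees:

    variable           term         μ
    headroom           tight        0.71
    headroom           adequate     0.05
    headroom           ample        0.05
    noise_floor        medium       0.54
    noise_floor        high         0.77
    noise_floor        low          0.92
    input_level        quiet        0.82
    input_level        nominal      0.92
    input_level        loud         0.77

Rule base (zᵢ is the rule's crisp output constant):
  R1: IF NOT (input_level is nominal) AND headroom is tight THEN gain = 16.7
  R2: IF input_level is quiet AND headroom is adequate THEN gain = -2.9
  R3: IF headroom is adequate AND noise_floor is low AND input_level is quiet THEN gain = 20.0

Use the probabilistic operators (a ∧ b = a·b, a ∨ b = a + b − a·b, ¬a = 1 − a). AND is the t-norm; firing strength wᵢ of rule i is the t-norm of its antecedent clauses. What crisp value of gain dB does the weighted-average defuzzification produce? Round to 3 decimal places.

11.689

R1 (z=16.7): ¬nominal=1−0.92=0.08, tight=0.71; AND[a·b] → w = 0.0568
R2 (z=-2.9): quiet=0.82, adequate=0.05; AND[a·b] → w = 0.0410
R3 (z=20.0): adequate=0.05, low=0.92, quiet=0.82; AND[a·b] → w = 0.0377
Weighted average = (0.0568·16.7 + 0.0410·-2.9 + 0.0377·20.0) / (0.0568 + 0.0410 + 0.0377)
  = 1.5841 / 0.1355 = 11.689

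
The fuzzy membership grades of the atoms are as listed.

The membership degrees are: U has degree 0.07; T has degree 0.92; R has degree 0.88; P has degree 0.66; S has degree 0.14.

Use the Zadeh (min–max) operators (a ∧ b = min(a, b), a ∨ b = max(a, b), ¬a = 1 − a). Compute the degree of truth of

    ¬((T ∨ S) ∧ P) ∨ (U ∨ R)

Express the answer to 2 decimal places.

0.88

T ∨ S = max(a, b) on (0.92, 0.14) = 0.92
(T ∨ S) ∧ P = min(a, b) on (0.92, 0.66) = 0.66
¬((T ∨ S) ∧ P) = 1 − 0.66 = 0.34
U ∨ R = max(a, b) on (0.07, 0.88) = 0.88
¬((T ∨ S) ∧ P) ∨ (U ∨ R) = max(a, b) on (0.34, 0.88) = 0.88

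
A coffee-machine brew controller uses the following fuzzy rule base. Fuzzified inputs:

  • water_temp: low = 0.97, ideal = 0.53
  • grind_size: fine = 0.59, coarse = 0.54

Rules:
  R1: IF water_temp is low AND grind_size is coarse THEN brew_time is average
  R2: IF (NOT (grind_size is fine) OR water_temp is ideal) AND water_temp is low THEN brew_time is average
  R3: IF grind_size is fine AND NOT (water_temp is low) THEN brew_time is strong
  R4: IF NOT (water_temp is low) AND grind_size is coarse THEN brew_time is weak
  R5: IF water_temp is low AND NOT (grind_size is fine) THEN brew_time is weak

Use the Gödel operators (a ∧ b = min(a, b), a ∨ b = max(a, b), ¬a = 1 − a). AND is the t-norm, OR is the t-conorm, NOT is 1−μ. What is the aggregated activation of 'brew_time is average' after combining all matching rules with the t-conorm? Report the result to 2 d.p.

R1: low=0.97, coarse=0.54; AND[min(a, b)] → w = 0.54
R2: (¬fine=1−0.59=0.41 OR ideal=0.53) = 0.53; AND[min(a, b)] with low=0.97 → w = 0.53
R3: fine=0.59, ¬low=1−0.97=0.03; AND[min(a, b)] → w = 0.03
R4: ¬low=1−0.97=0.03, coarse=0.54; AND[min(a, b)] → w = 0.03
R5: low=0.97, ¬fine=1−0.59=0.41; AND[min(a, b)] → w = 0.41
Rules with consequent 'average': {R1, R2} → strengths 0.54, 0.53
Aggregate via t-conorm [max(a, b)]: 0.54

0.54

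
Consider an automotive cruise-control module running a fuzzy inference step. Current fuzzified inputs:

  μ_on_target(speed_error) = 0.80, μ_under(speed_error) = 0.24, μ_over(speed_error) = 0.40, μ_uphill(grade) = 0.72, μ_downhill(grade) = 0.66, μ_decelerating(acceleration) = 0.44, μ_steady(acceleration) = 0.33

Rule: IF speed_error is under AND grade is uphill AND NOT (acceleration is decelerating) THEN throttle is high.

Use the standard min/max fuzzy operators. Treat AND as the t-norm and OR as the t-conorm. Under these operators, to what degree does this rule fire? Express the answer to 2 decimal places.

firing strength: under=0.24, uphill=0.72, ¬decelerating=1−0.44=0.56; AND[min(a, b)] → w = 0.24

0.24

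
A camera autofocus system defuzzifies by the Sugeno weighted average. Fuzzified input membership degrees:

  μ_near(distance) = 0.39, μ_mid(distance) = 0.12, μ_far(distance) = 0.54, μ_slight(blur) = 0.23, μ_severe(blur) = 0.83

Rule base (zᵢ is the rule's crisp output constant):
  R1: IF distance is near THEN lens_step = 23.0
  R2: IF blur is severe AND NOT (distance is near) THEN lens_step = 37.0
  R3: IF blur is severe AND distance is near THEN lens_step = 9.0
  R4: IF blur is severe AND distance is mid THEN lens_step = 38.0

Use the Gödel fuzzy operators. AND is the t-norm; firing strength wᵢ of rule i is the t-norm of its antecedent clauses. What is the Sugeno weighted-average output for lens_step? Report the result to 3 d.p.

R1 (z=23.0): near=0.39 → w = 0.39
R2 (z=37.0): severe=0.83, ¬near=1−0.39=0.61; AND[min(a, b)] → w = 0.61
R3 (z=9.0): severe=0.83, near=0.39; AND[min(a, b)] → w = 0.39
R4 (z=38.0): severe=0.83, mid=0.12; AND[min(a, b)] → w = 0.12
Weighted average = (0.39·23.0 + 0.61·37.0 + 0.39·9.0 + 0.12·38.0) / (0.39 + 0.61 + 0.39 + 0.12)
  = 39.6100 / 1.5100 = 26.232

26.232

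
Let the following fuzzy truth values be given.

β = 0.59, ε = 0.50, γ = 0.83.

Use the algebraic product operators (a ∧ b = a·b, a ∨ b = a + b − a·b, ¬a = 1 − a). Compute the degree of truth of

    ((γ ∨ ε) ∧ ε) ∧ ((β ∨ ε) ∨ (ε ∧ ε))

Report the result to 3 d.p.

γ ∨ ε = a + b − a·b on (0.8300, 0.5000) = 0.9150
(γ ∨ ε) ∧ ε = a·b on (0.9150, 0.5000) = 0.4575
β ∨ ε = a + b − a·b on (0.5900, 0.5000) = 0.7950
ε ∧ ε = a·b on (0.5000, 0.5000) = 0.2500
(β ∨ ε) ∨ (ε ∧ ε) = a + b − a·b on (0.7950, 0.2500) = 0.8462
((γ ∨ ε) ∧ ε) ∧ ((β ∨ ε) ∨ (ε ∧ ε)) = a·b on (0.4575, 0.8462) = 0.3872

0.387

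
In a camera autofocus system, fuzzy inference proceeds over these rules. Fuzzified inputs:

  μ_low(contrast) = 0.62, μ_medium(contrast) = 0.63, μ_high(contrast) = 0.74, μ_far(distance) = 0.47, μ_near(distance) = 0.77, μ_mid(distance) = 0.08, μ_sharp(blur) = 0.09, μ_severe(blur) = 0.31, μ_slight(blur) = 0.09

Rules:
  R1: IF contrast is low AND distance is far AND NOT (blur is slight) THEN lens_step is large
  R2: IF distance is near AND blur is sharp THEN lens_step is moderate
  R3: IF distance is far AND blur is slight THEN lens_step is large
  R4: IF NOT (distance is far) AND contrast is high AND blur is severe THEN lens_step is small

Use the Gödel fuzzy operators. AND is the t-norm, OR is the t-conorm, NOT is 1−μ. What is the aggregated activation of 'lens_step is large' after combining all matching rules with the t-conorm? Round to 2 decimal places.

R1: low=0.62, far=0.47, ¬slight=1−0.09=0.91; AND[min(a, b)] → w = 0.47
R2: near=0.77, sharp=0.09; AND[min(a, b)] → w = 0.09
R3: far=0.47, slight=0.09; AND[min(a, b)] → w = 0.09
R4: ¬far=1−0.47=0.53, high=0.74, severe=0.31; AND[min(a, b)] → w = 0.31
Rules with consequent 'large': {R1, R3} → strengths 0.47, 0.09
Aggregate via t-conorm [max(a, b)]: 0.47

0.47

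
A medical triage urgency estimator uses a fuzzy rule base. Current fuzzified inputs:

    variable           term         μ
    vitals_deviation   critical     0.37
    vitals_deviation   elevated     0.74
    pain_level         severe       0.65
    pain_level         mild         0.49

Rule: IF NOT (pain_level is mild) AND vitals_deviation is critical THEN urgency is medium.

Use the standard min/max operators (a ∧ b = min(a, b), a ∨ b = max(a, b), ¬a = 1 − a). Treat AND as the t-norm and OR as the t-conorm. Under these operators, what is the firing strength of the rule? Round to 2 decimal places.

firing strength: ¬mild=1−0.49=0.51, critical=0.37; AND[min(a, b)] → w = 0.37

0.37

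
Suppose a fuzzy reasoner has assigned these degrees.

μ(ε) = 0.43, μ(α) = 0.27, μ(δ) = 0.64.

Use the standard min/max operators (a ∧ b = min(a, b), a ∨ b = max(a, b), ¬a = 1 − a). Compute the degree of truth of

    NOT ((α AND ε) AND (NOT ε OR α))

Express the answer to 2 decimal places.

α AND ε = min(a, b) on (0.27, 0.43) = 0.27
NOT ε = 1 − 0.43 = 0.57
NOT ε OR α = max(a, b) on (0.57, 0.27) = 0.57
(α AND ε) AND (NOT ε OR α) = min(a, b) on (0.27, 0.57) = 0.27
NOT ((α AND ε) AND (NOT ε OR α)) = 1 − 0.27 = 0.73

0.73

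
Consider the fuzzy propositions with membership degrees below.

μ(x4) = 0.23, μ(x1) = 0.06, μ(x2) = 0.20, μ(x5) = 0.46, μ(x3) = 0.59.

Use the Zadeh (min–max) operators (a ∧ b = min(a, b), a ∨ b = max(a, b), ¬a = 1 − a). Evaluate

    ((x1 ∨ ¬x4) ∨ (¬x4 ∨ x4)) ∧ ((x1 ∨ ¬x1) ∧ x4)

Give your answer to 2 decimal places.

0.23

¬x4 = 1 − 0.23 = 0.77
x1 ∨ ¬x4 = max(a, b) on (0.06, 0.77) = 0.77
¬x4 = 1 − 0.23 = 0.77
¬x4 ∨ x4 = max(a, b) on (0.77, 0.23) = 0.77
(x1 ∨ ¬x4) ∨ (¬x4 ∨ x4) = max(a, b) on (0.77, 0.77) = 0.77
¬x1 = 1 − 0.06 = 0.94
x1 ∨ ¬x1 = max(a, b) on (0.06, 0.94) = 0.94
(x1 ∨ ¬x1) ∧ x4 = min(a, b) on (0.94, 0.23) = 0.23
((x1 ∨ ¬x4) ∨ (¬x4 ∨ x4)) ∧ ((x1 ∨ ¬x1) ∧ x4) = min(a, b) on (0.77, 0.23) = 0.23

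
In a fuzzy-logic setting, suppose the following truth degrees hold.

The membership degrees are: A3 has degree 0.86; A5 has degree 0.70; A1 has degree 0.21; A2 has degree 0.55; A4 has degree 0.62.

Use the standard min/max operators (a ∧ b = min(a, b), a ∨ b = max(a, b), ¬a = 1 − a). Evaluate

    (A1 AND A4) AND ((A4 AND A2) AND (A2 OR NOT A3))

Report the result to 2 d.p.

A1 AND A4 = min(a, b) on (0.21, 0.62) = 0.21
A4 AND A2 = min(a, b) on (0.62, 0.55) = 0.55
NOT A3 = 1 − 0.86 = 0.14
A2 OR NOT A3 = max(a, b) on (0.55, 0.14) = 0.55
(A4 AND A2) AND (A2 OR NOT A3) = min(a, b) on (0.55, 0.55) = 0.55
(A1 AND A4) AND ((A4 AND A2) AND (A2 OR NOT A3)) = min(a, b) on (0.21, 0.55) = 0.21

0.21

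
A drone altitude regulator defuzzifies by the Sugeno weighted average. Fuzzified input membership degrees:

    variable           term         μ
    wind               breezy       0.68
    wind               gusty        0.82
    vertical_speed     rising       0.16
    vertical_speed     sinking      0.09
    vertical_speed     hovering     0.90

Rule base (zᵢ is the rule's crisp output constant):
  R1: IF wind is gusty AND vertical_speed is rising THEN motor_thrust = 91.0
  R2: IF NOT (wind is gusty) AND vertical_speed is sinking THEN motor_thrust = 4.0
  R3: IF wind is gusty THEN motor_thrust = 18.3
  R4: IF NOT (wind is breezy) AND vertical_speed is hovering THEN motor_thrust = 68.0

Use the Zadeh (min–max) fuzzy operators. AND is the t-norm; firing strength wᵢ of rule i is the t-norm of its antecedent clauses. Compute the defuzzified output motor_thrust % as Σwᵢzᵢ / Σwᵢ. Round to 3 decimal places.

37.184

R1 (z=91.0): gusty=0.82, rising=0.16; AND[min(a, b)] → w = 0.16
R2 (z=4.0): ¬gusty=1−0.82=0.18, sinking=0.09; AND[min(a, b)] → w = 0.09
R3 (z=18.3): gusty=0.82 → w = 0.82
R4 (z=68.0): ¬breezy=1−0.68=0.32, hovering=0.90; AND[min(a, b)] → w = 0.32
Weighted average = (0.16·91.0 + 0.09·4.0 + 0.82·18.3 + 0.32·68.0) / (0.16 + 0.09 + 0.82 + 0.32)
  = 51.6860 / 1.3900 = 37.184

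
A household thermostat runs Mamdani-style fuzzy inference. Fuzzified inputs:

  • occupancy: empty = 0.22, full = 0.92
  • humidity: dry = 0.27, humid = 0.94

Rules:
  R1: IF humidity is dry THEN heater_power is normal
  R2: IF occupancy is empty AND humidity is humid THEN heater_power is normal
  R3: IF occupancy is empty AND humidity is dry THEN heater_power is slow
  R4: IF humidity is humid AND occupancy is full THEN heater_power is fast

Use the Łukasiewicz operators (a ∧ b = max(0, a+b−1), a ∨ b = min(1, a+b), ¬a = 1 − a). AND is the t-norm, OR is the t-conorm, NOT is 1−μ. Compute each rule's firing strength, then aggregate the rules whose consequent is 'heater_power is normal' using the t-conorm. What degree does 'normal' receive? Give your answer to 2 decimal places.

0.43

R1: dry=0.27 → w = 0.27
R2: empty=0.22, humid=0.94; AND[max(0, a+b−1)] → w = 0.16
R3: empty=0.22, dry=0.27; AND[max(0, a+b−1)] → w = 0.00
R4: humid=0.94, full=0.92; AND[max(0, a+b−1)] → w = 0.86
Rules with consequent 'normal': {R1, R2} → strengths 0.27, 0.16
Aggregate via t-conorm [min(1, a+b)]: 0.43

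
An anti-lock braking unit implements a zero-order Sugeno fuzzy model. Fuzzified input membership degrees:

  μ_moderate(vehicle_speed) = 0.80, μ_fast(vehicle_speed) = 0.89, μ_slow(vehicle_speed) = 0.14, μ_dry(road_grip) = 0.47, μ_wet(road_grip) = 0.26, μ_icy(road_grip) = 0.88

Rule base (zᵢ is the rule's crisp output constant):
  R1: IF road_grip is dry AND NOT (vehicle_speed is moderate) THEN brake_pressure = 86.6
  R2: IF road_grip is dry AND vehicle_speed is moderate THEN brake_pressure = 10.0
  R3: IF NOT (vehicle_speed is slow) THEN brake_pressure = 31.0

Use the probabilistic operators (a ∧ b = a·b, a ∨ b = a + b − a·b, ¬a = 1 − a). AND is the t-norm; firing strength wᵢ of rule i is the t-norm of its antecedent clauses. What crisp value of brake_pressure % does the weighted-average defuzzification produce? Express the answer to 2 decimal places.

R1 (z=86.6): dry=0.47, ¬moderate=1−0.80=0.20; AND[a·b] → w = 0.0940
R2 (z=10.0): dry=0.47, moderate=0.80; AND[a·b] → w = 0.3760
R3 (z=31.0): ¬slow=1−0.14=0.86 → w = 0.8600
Weighted average = (0.0940·86.6 + 0.3760·10.0 + 0.8600·31.0) / (0.0940 + 0.3760 + 0.8600)
  = 38.5604 / 1.3300 = 28.99

28.99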